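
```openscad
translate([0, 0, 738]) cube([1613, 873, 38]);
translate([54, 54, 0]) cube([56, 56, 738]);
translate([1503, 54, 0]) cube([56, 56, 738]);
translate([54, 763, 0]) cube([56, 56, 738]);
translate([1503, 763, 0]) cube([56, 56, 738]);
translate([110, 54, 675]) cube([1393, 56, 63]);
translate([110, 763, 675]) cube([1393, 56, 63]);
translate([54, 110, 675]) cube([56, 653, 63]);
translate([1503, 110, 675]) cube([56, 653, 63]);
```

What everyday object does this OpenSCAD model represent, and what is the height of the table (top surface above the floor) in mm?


A table. The table height is 776 mm.

A 1613×873×38 slab sits at z = 738 on four 56 mm square posts — a table. The top surface is at 738 + 38 = 776 mm.


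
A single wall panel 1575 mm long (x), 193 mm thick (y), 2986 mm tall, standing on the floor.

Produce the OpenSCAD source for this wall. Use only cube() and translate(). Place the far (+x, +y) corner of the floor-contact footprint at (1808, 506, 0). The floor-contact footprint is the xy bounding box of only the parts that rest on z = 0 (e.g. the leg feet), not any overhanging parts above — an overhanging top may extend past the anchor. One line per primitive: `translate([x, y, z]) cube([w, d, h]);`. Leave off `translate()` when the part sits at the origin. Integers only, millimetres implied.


translate([233, 313, 0]) cube([1575, 193, 2986]);


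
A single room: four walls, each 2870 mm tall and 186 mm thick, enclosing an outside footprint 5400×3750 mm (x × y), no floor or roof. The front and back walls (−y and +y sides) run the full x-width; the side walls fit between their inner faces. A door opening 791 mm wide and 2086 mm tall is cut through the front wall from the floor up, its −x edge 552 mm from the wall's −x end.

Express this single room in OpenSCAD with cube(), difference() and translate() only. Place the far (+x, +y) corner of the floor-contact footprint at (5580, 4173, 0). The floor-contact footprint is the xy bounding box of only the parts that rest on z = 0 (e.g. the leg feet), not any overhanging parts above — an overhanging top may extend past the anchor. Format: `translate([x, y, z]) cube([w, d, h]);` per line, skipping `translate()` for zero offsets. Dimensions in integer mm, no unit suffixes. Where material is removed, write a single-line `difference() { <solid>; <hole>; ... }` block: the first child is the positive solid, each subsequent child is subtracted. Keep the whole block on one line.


difference() { translate([180, 423, 0]) cube([5400, 186, 2870]); translate([732, 423, 0]) cube([791, 186, 2086]); }
translate([180, 3987, 0]) cube([5400, 186, 2870]);
translate([180, 609, 0]) cube([186, 3378, 2870]);
translate([5394, 609, 0]) cube([186, 3378, 2870]);


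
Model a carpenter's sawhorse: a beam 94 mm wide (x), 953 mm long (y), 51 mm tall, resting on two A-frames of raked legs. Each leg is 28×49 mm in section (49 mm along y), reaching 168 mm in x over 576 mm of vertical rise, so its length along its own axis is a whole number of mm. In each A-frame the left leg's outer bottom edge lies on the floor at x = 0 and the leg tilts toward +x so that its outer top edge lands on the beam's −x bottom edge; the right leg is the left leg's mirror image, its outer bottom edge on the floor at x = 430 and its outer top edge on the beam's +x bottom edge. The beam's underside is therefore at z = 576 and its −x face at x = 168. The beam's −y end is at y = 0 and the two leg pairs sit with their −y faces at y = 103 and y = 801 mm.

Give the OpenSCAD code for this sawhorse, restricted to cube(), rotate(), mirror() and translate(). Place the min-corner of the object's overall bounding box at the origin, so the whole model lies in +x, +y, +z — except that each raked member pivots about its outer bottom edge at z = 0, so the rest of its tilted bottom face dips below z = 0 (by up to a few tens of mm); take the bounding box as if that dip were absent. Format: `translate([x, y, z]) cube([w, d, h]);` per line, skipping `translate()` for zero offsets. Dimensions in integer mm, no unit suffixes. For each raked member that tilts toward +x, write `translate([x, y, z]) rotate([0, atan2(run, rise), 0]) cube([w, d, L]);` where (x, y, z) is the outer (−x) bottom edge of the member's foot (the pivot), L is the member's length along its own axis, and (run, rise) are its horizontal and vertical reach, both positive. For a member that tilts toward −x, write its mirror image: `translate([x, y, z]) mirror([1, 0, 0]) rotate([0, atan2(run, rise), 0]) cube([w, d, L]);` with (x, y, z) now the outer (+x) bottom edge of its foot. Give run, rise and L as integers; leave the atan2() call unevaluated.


// leg length = √(168² + 576²) = 600
// right-leg outer foot x = 2·168 + 94 = 430
// beam min-corner = (168, 0, 576)
translate([168, 0, 576]) cube([94, 953, 51]);
translate([0, 103, 0]) rotate([0, atan2(168, 576), 0]) cube([28, 49, 600]);
translate([430, 103, 0]) mirror([1, 0, 0]) rotate([0, atan2(168, 576), 0]) cube([28, 49, 600]);
translate([0, 801, 0]) rotate([0, atan2(168, 576), 0]) cube([28, 49, 600]);
translate([430, 801, 0]) mirror([1, 0, 0]) rotate([0, atan2(168, 576), 0]) cube([28, 49, 600]);


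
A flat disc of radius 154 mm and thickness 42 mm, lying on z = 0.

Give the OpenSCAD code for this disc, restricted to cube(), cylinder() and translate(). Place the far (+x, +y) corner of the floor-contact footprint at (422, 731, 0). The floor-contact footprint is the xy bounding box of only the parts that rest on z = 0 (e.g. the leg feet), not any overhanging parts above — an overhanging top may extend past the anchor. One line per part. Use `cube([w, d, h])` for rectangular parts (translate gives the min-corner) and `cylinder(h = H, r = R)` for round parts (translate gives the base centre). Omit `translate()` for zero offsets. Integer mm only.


translate([268, 577, 0]) cylinder(h = 42, r = 154);


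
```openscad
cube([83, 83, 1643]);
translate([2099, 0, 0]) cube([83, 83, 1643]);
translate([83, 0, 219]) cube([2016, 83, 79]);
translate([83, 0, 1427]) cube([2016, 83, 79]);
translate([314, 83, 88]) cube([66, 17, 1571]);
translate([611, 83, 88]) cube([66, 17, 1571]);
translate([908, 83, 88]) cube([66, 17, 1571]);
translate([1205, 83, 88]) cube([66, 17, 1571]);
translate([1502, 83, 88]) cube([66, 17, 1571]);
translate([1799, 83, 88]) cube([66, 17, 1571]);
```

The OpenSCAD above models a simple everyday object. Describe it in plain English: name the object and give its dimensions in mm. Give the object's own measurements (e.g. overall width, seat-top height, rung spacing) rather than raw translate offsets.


A fence section. Two 83×83 mm posts, 1643 mm tall, stand on the floor with a clear span of 2016 mm between their inner faces. Two horizontal rails of 83×79 mm section span the gap between the posts with their undersides at z = 219 mm and z = 1427 mm, flush with the posts' −y face. 6 pickets, each 66 mm wide, 17 mm thick and 1571 mm tall, are fixed to the +y face of the rails with their bottoms at z = 88 mm, spaced across the span with a 231 mm gap after the −x post and between neighbouring pickets, with 234 mm left before the +x post.


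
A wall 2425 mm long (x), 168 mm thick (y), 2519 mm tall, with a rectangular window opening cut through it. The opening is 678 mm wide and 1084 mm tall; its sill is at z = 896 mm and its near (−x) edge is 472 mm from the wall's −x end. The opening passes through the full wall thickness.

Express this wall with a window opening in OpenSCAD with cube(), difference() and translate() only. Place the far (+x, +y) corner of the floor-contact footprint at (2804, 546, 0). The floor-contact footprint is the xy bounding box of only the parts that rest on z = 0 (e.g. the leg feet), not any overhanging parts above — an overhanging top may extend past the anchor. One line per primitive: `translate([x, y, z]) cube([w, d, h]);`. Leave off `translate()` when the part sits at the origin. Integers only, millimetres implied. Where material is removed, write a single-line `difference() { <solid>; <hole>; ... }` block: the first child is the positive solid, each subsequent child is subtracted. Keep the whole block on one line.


difference() { translate([379, 378, 0]) cube([2425, 168, 2519]); translate([851, 378, 896]) cube([678, 168, 1084]); }


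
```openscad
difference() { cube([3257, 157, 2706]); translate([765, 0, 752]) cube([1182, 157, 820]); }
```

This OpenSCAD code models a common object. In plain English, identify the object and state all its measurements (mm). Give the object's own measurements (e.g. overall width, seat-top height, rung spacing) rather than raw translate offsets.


A wall 3257 mm long (x), 157 mm thick (y), 2706 mm tall, with a rectangular window opening cut through it. The opening is 1182 mm wide and 820 mm tall; its sill is at z = 752 mm and its near (−x) edge is 765 mm from the wall's −x end. The opening passes through the full wall thickness.


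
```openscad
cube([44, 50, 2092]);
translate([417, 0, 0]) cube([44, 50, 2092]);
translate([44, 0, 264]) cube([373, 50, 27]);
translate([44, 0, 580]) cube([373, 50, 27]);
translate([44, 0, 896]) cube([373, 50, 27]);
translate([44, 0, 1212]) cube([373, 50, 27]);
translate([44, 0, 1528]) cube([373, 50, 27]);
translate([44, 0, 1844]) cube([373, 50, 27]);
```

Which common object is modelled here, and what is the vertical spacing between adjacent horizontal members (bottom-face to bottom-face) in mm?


A ladder. The rung spacing is 316 mm.

Two tall 44×50 posts with 6 short bars between them — a ladder. Adjacent rungs sit at z = 264 and z = 580, so the spacing is 580 − 264 = 316 mm.


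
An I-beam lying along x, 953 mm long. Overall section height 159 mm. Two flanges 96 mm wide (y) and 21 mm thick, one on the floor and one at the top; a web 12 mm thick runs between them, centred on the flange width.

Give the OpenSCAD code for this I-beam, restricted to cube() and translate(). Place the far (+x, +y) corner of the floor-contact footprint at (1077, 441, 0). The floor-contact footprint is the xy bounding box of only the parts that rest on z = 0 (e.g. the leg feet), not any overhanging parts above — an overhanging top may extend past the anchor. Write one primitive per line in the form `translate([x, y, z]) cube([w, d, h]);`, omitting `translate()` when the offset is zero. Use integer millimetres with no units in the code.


translate([124, 345, 0]) cube([953, 96, 21]);
translate([124, 387, 21]) cube([953, 12, 117]);
translate([124, 345, 138]) cube([953, 96, 21]);


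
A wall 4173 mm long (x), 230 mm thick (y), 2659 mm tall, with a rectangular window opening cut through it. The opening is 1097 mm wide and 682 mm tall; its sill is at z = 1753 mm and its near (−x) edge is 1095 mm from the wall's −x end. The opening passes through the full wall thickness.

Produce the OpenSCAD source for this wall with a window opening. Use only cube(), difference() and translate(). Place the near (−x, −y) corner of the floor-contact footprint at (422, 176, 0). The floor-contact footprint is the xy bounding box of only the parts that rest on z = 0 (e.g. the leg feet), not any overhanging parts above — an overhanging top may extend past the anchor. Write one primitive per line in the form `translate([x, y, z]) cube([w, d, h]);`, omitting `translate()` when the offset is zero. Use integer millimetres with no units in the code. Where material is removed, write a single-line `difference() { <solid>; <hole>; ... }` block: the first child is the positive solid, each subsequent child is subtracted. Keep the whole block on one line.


difference() { translate([422, 176, 0]) cube([4173, 230, 2659]); translate([1517, 176, 1753]) cube([1097, 230, 682]); }


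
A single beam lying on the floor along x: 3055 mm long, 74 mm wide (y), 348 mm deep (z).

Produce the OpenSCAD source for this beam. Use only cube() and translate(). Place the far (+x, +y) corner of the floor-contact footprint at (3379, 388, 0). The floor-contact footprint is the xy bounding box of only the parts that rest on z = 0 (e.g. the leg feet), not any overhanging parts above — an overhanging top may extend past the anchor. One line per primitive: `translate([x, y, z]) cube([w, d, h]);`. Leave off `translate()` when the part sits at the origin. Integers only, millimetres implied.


translate([324, 314, 0]) cube([3055, 74, 348]);


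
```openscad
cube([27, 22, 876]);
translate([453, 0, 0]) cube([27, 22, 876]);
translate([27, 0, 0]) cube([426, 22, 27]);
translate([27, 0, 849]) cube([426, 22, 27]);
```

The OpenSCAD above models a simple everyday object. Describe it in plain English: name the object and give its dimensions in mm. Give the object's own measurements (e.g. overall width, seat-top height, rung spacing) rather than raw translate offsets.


A rectangular picture frame lying in the x–z plane (depth along y). The opening is 426 mm wide (x) by 822 mm tall (z), surrounded by a border 27 mm wide on all four sides. The frame is 22 mm deep and is made of two full-height vertical stiles with two horizontal rails fitted between them.


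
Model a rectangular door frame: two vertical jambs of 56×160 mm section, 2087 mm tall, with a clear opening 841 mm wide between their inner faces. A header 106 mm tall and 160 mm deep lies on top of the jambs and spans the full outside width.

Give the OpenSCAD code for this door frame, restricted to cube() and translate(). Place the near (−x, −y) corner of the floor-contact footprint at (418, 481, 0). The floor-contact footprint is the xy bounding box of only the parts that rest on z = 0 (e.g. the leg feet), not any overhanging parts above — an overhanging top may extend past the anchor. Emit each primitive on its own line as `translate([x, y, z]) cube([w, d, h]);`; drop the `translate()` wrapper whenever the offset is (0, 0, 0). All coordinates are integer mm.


translate([418, 481, 0]) cube([56, 160, 2087]);
translate([1315, 481, 0]) cube([56, 160, 2087]);
translate([418, 481, 2087]) cube([953, 160, 106]);


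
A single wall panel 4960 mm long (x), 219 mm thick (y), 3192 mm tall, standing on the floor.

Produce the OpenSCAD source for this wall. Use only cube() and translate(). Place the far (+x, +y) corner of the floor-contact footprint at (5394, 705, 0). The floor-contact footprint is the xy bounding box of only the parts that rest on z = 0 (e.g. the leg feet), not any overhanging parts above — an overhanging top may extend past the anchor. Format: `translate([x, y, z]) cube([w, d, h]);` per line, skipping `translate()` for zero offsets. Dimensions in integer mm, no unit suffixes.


translate([434, 486, 0]) cube([4960, 219, 3192]);


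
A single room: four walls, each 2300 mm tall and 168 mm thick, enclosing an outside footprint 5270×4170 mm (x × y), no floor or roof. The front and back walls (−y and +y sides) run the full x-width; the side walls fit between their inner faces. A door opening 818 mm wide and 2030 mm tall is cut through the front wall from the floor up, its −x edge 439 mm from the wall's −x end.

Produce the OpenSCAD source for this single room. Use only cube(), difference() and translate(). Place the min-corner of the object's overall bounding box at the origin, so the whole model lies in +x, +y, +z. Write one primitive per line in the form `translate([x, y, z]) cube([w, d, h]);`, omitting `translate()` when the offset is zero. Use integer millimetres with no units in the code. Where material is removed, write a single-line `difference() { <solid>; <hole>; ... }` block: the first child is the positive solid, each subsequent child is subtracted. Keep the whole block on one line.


difference() { cube([5270, 168, 2300]); translate([439, 0, 0]) cube([818, 168, 2030]); }
translate([0, 4002, 0]) cube([5270, 168, 2300]);
translate([0, 168, 0]) cube([168, 3834, 2300]);
translate([5102, 168, 0]) cube([168, 3834, 2300]);


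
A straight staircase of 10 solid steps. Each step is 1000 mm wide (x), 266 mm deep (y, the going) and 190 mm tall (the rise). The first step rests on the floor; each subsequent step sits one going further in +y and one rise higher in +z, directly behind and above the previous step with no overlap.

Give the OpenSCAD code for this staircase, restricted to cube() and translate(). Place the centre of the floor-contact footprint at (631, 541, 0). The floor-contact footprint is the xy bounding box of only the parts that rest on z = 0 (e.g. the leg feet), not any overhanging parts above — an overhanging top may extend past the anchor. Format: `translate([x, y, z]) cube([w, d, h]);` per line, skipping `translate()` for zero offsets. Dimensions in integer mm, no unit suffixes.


translate([131, 408, 0]) cube([1000, 266, 190]);
translate([131, 674, 190]) cube([1000, 266, 190]);
translate([131, 940, 380]) cube([1000, 266, 190]);
translate([131, 1206, 570]) cube([1000, 266, 190]);
translate([131, 1472, 760]) cube([1000, 266, 190]);
translate([131, 1738, 950]) cube([1000, 266, 190]);
translate([131, 2004, 1140]) cube([1000, 266, 190]);
translate([131, 2270, 1330]) cube([1000, 266, 190]);
translate([131, 2536, 1520]) cube([1000, 266, 190]);
translate([131, 2802, 1710]) cube([1000, 266, 190]);


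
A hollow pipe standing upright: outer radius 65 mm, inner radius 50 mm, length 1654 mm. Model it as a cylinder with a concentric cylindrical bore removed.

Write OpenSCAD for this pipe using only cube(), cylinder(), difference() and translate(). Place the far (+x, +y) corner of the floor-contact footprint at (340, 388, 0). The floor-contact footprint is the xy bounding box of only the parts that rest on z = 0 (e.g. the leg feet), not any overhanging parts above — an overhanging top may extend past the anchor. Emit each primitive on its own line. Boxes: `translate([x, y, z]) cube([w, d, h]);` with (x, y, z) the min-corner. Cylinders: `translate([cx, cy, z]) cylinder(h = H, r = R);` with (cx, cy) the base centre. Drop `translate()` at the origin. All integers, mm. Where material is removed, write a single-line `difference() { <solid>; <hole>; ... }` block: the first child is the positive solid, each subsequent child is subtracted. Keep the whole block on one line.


difference() { translate([275, 323, 0]) cylinder(h = 1654, r = 65); translate([275, 323, 0]) cylinder(h = 1654, r = 50); }


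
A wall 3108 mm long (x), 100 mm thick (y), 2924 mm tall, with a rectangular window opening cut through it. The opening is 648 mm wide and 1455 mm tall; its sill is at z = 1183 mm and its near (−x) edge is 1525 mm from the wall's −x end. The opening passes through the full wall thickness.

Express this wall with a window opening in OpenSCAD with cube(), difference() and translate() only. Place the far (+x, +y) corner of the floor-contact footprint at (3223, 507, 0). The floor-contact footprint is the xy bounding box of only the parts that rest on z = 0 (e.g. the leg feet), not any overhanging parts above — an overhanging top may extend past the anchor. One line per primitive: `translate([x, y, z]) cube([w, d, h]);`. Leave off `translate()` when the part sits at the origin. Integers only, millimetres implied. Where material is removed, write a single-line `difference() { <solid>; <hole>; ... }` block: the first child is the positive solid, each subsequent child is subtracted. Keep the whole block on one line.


difference() { translate([115, 407, 0]) cube([3108, 100, 2924]); translate([1640, 407, 1183]) cube([648, 100, 1455]); }


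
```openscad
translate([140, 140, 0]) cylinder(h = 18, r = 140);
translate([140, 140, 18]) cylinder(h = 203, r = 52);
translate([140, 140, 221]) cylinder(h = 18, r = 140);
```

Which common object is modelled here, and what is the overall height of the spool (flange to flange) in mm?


A spool. The overall height is 239 mm.

Three coaxial cylinders, large–small–large — a spool. Two 18 mm flanges and a 203 mm core give 18 + 203 + 18 = 239 mm.


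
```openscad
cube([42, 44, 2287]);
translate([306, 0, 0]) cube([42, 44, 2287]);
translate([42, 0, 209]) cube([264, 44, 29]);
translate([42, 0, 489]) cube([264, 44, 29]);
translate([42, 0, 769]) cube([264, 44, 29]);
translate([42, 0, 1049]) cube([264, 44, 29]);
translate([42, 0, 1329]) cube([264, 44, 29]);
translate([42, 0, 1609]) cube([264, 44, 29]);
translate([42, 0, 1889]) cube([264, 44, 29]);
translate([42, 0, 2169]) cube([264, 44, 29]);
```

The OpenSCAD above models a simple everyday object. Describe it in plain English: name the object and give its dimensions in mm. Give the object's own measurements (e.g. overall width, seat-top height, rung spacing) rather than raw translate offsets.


A straight ladder. Two 42×44 mm vertical rails, 2287 mm tall, stand 348 mm apart (outside-to-outside) with their front faces coplanar on the −y side. 8 rungs, each 44 mm deep and 29 mm tall, span between the inner faces of the rails, front faces flush with the rails. The lowest rung's underside is at z = 209 mm and rungs are spaced 280 mm apart (underside to underside).


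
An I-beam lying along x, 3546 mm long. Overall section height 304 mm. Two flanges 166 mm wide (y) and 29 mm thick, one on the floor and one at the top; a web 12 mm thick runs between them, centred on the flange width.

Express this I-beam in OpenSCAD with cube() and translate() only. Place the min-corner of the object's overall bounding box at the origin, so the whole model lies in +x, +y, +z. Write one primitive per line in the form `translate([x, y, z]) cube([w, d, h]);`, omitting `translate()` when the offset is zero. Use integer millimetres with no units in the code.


cube([3546, 166, 29]);
translate([0, 77, 29]) cube([3546, 12, 246]);
translate([0, 0, 275]) cube([3546, 166, 29]);


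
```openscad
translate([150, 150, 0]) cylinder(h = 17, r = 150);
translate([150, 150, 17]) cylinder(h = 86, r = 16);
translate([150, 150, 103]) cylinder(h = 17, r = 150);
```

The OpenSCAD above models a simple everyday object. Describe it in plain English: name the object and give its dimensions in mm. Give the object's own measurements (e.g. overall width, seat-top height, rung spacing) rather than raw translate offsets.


A spool: two coaxial disc flanges of radius 150 mm and thickness 17 mm, joined by a core cylinder of radius 16 mm and height 86 mm. The lower flange rests on z = 0 and the three cylinders share a vertical axis.


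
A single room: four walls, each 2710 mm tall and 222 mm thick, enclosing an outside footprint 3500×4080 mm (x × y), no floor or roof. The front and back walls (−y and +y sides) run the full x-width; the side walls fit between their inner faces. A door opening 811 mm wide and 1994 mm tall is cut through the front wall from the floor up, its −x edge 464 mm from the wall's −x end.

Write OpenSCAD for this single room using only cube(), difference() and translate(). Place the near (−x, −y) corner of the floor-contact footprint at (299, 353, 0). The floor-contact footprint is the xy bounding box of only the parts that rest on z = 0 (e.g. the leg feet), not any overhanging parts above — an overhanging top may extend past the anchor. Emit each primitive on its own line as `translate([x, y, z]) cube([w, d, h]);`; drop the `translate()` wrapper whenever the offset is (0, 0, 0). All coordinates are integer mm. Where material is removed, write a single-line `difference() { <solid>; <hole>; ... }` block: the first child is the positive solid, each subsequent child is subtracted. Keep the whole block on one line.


difference() { translate([299, 353, 0]) cube([3500, 222, 2710]); translate([763, 353, 0]) cube([811, 222, 1994]); }
translate([299, 4211, 0]) cube([3500, 222, 2710]);
translate([299, 575, 0]) cube([222, 3636, 2710]);
translate([3577, 575, 0]) cube([222, 3636, 2710]);


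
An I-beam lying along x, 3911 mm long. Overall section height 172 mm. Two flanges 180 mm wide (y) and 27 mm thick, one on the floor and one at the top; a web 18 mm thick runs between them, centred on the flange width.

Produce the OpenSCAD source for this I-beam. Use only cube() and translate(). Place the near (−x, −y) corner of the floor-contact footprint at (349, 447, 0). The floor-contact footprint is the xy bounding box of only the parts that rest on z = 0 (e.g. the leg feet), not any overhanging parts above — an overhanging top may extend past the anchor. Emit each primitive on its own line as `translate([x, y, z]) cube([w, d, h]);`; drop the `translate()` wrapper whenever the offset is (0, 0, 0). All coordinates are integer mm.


translate([349, 447, 0]) cube([3911, 180, 27]);
translate([349, 528, 27]) cube([3911, 18, 118]);
translate([349, 447, 145]) cube([3911, 180, 27]);


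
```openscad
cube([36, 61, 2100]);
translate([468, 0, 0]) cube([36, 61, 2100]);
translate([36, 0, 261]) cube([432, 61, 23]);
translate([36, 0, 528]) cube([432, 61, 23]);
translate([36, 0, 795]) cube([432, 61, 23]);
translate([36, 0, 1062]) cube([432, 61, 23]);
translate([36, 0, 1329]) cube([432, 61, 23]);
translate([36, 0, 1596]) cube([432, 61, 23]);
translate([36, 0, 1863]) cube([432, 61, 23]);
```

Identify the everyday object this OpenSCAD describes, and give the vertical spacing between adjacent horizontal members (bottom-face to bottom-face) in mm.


A ladder. The rung spacing is 267 mm.

Two tall 36×61 posts with 7 short bars between them — a ladder. Adjacent rungs sit at z = 261 and z = 528, so the spacing is 528 − 261 = 267 mm.


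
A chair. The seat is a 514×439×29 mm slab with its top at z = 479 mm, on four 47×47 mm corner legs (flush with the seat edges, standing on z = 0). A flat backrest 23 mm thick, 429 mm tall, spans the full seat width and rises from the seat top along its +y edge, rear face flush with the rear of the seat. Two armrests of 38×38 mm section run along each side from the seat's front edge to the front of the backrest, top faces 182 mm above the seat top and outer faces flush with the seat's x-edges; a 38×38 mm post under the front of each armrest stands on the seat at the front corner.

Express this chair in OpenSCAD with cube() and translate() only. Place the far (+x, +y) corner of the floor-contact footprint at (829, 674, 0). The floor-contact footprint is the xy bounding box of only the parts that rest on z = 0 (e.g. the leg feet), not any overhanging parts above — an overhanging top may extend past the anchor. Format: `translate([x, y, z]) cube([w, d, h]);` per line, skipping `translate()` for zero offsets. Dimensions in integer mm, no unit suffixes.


translate([315, 235, 450]) cube([514, 439, 29]);
translate([315, 235, 0]) cube([47, 47, 450]);
translate([782, 235, 0]) cube([47, 47, 450]);
translate([315, 627, 0]) cube([47, 47, 450]);
translate([782, 627, 0]) cube([47, 47, 450]);
translate([315, 651, 479]) cube([514, 23, 429]);
translate([315, 235, 623]) cube([38, 416, 38]);
translate([791, 235, 623]) cube([38, 416, 38]);
translate([315, 235, 479]) cube([38, 38, 144]);
translate([791, 235, 479]) cube([38, 38, 144]);


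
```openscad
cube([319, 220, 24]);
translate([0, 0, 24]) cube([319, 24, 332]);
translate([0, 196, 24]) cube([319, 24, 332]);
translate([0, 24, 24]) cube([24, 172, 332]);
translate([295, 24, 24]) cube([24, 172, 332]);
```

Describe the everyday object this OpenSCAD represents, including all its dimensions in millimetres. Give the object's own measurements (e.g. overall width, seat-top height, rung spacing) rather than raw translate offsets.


An open-topped rectangular box: outside dimensions 319×220×356 mm, with a uniform wall and base thickness of 24 mm. The base is a full 319×220 slab on the floor; four walls sit on top of the base. The front and back walls (the −y and +y sides) span the full width; the two side walls fit between them.


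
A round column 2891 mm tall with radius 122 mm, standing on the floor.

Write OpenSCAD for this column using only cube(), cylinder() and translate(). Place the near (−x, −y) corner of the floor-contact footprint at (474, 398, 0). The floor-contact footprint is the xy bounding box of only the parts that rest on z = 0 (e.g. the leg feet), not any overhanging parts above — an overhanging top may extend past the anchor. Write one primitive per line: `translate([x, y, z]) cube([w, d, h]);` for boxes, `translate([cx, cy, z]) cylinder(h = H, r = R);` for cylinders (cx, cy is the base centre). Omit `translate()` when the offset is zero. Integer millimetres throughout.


translate([596, 520, 0]) cylinder(h = 2891, r = 122);


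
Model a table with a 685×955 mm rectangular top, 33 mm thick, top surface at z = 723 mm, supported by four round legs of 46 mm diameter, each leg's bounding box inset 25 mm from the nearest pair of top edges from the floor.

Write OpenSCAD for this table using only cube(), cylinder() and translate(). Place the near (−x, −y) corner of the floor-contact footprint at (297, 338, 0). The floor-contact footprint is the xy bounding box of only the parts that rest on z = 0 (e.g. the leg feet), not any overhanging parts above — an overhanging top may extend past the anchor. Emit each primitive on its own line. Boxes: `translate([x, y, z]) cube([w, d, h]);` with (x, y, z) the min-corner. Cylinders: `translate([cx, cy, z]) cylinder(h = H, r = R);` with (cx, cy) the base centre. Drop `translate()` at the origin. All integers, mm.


translate([272, 313, 690]) cube([685, 955, 33]);
translate([320, 361, 0]) cylinder(h = 690, r = 23);
translate([909, 361, 0]) cylinder(h = 690, r = 23);
translate([320, 1220, 0]) cylinder(h = 690, r = 23);
translate([909, 1220, 0]) cylinder(h = 690, r = 23);


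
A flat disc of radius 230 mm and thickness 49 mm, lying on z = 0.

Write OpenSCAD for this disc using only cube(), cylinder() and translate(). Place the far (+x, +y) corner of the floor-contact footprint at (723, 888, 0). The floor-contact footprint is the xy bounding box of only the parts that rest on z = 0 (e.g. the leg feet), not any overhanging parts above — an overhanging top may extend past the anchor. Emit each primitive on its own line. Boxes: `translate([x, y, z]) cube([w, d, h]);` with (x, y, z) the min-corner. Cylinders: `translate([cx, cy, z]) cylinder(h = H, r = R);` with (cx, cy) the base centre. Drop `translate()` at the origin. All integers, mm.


translate([493, 658, 0]) cylinder(h = 49, r = 230);


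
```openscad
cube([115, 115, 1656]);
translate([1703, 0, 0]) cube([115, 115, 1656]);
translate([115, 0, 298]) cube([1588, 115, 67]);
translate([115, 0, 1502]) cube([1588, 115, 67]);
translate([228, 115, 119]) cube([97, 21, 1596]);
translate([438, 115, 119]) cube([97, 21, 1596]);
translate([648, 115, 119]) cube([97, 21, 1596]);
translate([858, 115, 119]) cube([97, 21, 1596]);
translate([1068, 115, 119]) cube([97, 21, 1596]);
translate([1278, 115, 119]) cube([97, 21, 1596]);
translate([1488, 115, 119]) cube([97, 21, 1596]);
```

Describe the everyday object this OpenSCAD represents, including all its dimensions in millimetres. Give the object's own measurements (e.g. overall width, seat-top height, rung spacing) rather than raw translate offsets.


A fence section. Two 115×115 mm posts, 1656 mm tall, stand on the floor with a clear span of 1588 mm between their inner faces. Two horizontal rails of 115×67 mm section span the gap between the posts with their undersides at z = 298 mm and z = 1502 mm, flush with the posts' −y face. 7 pickets, each 97 mm wide, 21 mm thick and 1596 mm tall, are fixed to the +y face of the rails with their bottoms at z = 119 mm, spaced across the span with a 113 mm gap after the −x post and between neighbouring pickets, with 118 mm left before the +x post.


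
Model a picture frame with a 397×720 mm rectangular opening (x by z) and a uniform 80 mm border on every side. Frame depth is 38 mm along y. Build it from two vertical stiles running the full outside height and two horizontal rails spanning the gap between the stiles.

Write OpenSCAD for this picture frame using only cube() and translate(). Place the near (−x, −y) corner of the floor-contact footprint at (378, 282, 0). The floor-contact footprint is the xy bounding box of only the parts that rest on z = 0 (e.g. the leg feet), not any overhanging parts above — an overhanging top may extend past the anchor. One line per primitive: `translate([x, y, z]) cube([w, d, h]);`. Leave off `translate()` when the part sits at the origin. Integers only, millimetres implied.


translate([378, 282, 0]) cube([80, 38, 880]);
translate([855, 282, 0]) cube([80, 38, 880]);
translate([458, 282, 0]) cube([397, 38, 80]);
translate([458, 282, 800]) cube([397, 38, 80]);


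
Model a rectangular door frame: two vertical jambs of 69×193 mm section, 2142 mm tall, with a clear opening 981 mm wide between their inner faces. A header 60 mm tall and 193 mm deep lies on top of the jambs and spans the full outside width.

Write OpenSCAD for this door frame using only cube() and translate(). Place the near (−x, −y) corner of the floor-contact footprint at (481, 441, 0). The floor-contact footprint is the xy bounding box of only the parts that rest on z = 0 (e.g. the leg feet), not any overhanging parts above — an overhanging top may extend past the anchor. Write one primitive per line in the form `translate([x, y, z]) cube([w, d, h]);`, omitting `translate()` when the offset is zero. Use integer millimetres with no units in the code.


translate([481, 441, 0]) cube([69, 193, 2142]);
translate([1531, 441, 0]) cube([69, 193, 2142]);
translate([481, 441, 2142]) cube([1119, 193, 60]);


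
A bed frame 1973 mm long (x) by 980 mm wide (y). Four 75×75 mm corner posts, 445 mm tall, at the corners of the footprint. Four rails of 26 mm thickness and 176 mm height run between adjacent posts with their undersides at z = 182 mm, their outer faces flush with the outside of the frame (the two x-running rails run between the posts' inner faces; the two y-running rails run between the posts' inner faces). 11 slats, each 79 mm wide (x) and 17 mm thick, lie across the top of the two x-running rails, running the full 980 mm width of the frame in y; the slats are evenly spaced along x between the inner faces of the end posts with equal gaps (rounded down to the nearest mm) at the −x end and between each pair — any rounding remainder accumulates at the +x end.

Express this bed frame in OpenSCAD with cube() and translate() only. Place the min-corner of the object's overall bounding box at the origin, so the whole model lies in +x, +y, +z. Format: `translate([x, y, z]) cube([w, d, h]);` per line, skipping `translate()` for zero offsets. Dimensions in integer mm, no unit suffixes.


// slat z = rail_z + rail_h = 182 + 176 = 358
// slat gap = ⌊(1823 − 11·79) / 12⌋ = 79
cube([75, 75, 445]);
translate([0, 905, 0]) cube([75, 75, 445]);
translate([1898, 0, 0]) cube([75, 75, 445]);
translate([1898, 905, 0]) cube([75, 75, 445]);
translate([75, 0, 182]) cube([1823, 26, 176]);
translate([75, 954, 182]) cube([1823, 26, 176]);
translate([0, 75, 182]) cube([26, 830, 176]);
translate([1947, 75, 182]) cube([26, 830, 176]);
translate([154, 0, 358]) cube([79, 980, 17]);
translate([312, 0, 358]) cube([79, 980, 17]);
translate([470, 0, 358]) cube([79, 980, 17]);
translate([628, 0, 358]) cube([79, 980, 17]);
translate([786, 0, 358]) cube([79, 980, 17]);
translate([944, 0, 358]) cube([79, 980, 17]);
translate([1102, 0, 358]) cube([79, 980, 17]);
translate([1260, 0, 358]) cube([79, 980, 17]);
translate([1418, 0, 358]) cube([79, 980, 17]);
translate([1576, 0, 358]) cube([79, 980, 17]);
translate([1734, 0, 358]) cube([79, 980, 17]);


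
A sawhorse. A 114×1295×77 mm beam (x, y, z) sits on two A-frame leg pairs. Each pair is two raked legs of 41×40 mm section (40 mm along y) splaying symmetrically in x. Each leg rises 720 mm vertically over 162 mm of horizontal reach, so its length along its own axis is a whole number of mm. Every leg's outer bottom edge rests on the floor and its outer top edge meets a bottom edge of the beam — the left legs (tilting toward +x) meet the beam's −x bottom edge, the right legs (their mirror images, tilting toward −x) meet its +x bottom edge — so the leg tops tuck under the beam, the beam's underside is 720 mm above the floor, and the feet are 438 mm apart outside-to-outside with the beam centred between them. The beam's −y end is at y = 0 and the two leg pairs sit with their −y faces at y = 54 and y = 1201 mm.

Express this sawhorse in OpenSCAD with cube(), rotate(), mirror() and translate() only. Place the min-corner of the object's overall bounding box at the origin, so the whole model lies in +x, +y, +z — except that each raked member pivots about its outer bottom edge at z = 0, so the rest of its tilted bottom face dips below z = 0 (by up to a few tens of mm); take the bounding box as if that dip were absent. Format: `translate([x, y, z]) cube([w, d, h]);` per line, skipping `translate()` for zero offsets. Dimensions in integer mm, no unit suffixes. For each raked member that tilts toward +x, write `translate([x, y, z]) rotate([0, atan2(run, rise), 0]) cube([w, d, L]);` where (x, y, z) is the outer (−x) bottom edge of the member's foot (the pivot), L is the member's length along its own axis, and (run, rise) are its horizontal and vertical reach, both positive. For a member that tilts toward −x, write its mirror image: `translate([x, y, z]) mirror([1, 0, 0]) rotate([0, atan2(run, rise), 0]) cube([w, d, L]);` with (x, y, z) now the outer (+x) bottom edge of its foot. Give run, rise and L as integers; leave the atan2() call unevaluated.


translate([162, 0, 720]) cube([114, 1295, 77]);
translate([0, 54, 0]) rotate([0, atan2(162, 720), 0]) cube([41, 40, 738]);
translate([438, 54, 0]) mirror([1, 0, 0]) rotate([0, atan2(162, 720), 0]) cube([41, 40, 738]);
translate([0, 1201, 0]) rotate([0, atan2(162, 720), 0]) cube([41, 40, 738]);
translate([438, 1201, 0]) mirror([1, 0, 0]) rotate([0, atan2(162, 720), 0]) cube([41, 40, 738]);


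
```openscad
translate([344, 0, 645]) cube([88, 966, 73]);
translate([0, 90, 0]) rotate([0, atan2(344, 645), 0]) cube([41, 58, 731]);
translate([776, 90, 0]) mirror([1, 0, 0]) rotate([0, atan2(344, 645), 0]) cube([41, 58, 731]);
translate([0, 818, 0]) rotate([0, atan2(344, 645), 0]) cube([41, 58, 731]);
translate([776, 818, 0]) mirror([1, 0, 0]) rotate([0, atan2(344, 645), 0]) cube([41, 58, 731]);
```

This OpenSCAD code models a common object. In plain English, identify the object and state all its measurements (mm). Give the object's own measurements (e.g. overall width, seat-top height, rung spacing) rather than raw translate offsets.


A sawhorse. A 88×966×73 mm beam (x, y, z) sits on two A-frame leg pairs. Each pair is two raked legs of 41×58 mm section (58 mm along y) splaying symmetrically in x. Each leg rises 645 mm vertically over 344 mm of horizontal reach and is 731 mm long along its own axis. Every leg's outer bottom edge rests on the floor and its outer top edge meets a bottom edge of the beam — the left legs (tilting toward +x) meet the beam's −x bottom edge, the right legs (their mirror images, tilting toward −x) meet its +x bottom edge — so the leg tops tuck under the beam, the beam's underside is 645 mm above the floor, and the feet are 776 mm apart outside-to-outside with the beam centred between them. The two leg pairs are set in 90 mm from either end of the beam.


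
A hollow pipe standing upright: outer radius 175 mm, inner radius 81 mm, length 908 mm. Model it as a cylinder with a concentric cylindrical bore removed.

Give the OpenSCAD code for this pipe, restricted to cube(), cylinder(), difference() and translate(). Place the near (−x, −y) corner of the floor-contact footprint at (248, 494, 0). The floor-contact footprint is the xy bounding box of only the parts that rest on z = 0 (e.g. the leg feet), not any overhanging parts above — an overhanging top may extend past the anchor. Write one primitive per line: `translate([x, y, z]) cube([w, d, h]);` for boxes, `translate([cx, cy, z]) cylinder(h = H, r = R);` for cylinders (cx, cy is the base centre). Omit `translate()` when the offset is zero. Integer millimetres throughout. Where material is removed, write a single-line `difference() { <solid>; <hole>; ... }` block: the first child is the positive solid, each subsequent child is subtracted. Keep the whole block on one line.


difference() { translate([423, 669, 0]) cylinder(h = 908, r = 175); translate([423, 669, 0]) cylinder(h = 908, r = 81); }
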